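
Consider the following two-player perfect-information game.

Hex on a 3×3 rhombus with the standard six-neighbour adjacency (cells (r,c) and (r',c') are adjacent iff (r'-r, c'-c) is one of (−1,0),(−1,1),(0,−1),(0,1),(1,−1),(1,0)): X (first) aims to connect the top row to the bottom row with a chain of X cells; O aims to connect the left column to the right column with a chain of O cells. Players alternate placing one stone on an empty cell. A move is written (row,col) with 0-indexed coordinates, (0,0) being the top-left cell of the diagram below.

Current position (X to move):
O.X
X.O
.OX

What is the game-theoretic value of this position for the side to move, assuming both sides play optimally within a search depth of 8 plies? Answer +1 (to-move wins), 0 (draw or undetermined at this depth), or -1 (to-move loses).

value(O.X/X.O/.OX, X) = +1

p1 X@[O.X/X.O/.OX]: (0,1)[OXX/X.O/.OX]-1 (1,1)[O.X/XXO/.OX]-1 (2,0)[O.X/X.O/XOX]+1*
p2 O@[O.X/X.O/XOX]: (0,1)[OOX/X.O/XOX]-1* (1,1)[O.X/XOO/XOX]-1
p3 X@[OOX/X.O/XOX]: (1,1)[OOX/XXO/XOX]+1*
p4 O@[OOX/XXO/XOX] terminal -1; root [O.X/X.O/.OX] d8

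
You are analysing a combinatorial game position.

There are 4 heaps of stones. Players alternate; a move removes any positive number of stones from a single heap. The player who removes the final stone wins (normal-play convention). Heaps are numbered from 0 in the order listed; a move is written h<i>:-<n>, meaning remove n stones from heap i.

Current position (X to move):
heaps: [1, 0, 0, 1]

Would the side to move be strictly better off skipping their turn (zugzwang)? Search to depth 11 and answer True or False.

zugzwang((1,0,0,1), X) = True

ply 1, X at (1,0,0,1) | h0:-1=-1→(0,0,0,1)*; h3:-1=-1→(1,0,0,0)
ply 2, O at (0,0,0,1) | h3:-1=+1→(0,0,0,0)*
ply 3: (0,0,0,0) is terminal -1 (X); from (1,0,0,1) depth 11
suppose X passes — search the same position with O to move:
pass> ply 1, O at (1,0,0,1) | h0:-1=-1→(0,0,0,1)*; h3:-1=-1→(1,0,0,0)
pass> ply 2, X at (0,0,0,1) | h3:-1=+1→(0,0,0,0)*
pass> ply 3: (0,0,0,0) is terminal -1 (O); from (1,0,0,1) depth 11
for X: play -1, pass +1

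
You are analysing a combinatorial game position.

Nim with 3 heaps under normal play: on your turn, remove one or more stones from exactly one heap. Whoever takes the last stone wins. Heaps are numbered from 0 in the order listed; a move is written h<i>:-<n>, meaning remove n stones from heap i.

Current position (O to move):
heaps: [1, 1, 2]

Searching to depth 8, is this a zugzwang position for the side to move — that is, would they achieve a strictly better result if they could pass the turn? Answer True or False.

zugzwang((1,1,2), O) = False

[(1,1,2)] O move#1: h0:-1:-1/(0,1,2), h1:-1:-1/(1,0,2), h2:-1:-1/(1,1,1), h2:-2:+1/(1,1,0)*
[(1,1,0)] X move#2: h0:-1:-1/(0,1,0)*, h1:-1:-1/(1,0,0)
[(0,1,0)] O move#3: h1:-1:+1/(0,0,0)*
[(0,0,0)] end (terminal -1, X#4); searched (1,1,2) to 8
if O skipped the turn, X would face:
~ [(1,1,2)] X move#1: h0:-1:-1/(0,1,2), h1:-1:-1/(1,0,2), h2:-1:-1/(1,1,1), h2:-2:+1/(1,1,0)*
~ [(1,1,0)] O move#2: h0:-1:-1/(0,1,0)*, h1:-1:-1/(1,0,0)
~ [(0,1,0)] X move#3: h1:-1:+1/(0,0,0)*
~ [(0,0,0)] end (terminal -1, O#4); searched (1,1,2) to 8
compare (O): move=+1 vs pass=-1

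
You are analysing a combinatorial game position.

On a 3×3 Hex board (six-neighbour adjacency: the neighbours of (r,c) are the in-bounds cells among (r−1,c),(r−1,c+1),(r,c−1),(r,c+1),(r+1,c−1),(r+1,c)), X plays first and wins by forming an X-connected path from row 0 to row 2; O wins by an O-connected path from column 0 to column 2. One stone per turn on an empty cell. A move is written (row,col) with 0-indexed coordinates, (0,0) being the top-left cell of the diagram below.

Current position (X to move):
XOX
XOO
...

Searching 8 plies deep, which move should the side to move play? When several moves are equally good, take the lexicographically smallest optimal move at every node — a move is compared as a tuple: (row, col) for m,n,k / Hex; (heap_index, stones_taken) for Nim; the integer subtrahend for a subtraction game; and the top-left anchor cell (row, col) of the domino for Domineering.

ply 1, X at XOX/XOO/... | (2,0)=+1→XOX/XOO/X..*; (2,1)=-1→XOX/XOO/.X.; (2,2)=-1→XOX/XOO/..X
ply 2: XOX/XOO/X.. is terminal -1 (O); from XOX/XOO/... depth 8

X's best at [XOX/XOO/...]: (2,0)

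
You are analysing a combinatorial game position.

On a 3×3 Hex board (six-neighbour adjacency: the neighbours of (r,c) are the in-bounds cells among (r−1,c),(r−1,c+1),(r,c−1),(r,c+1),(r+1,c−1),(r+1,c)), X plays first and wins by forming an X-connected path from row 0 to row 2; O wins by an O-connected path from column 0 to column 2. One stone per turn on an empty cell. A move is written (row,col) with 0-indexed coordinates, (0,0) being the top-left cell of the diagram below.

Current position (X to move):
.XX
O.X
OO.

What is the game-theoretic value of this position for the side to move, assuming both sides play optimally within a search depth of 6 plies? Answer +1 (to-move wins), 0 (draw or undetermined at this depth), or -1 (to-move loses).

value(.XX/O.X/OO., X) = +1

p1 X@[.XX/O.X/OO.]: (0,0)[XXX/O.X/OO.]-1 (1,1)[.XX/OXX/OO.]-1 (2,2)[.XX/O.X/OOX]+1*
p2 O@[.XX/O.X/OOX] terminal -1; root [.XX/O.X/OO.] d6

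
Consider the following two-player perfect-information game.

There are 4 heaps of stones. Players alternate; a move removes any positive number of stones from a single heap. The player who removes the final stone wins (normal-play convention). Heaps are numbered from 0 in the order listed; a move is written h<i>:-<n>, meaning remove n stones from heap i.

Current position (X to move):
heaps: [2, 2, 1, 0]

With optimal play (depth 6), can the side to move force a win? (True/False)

X winning at [(2,2,1,0)]: True

p1 X@[(2,2,1,0)]: h0:-1[(1,2,1,0)]-1 h0:-2[(0,2,1,0)]-1 h1:-1[(2,1,1,0)]-1 h1:-2[(2,0,1,0)]-1 h2:-1[(2,2,0,0)]+1*
p2 O@[(2,2,0,0)]: h0:-1[(1,2,0,0)]-1* h0:-2[(0,2,0,0)]-1 h1:-1[(2,1,0,0)]-1 h1:-2[(2,0,0,0)]-1
p3 X@[(1,2,0,0)]: h0:-1[(0,2,0,0)]-1 h1:-1[(1,1,0,0)]+1* h1:-2[(1,0,0,0)]-1
p4 O@[(1,1,0,0)]: h0:-1[(0,1,0,0)]-1* h1:-1[(1,0,0,0)]-1
p5 X@[(0,1,0,0)]: h1:-1[(0,0,0,0)]+1*
p6 O@[(0,0,0,0)] terminal -1; root [(2,2,1,0)] d6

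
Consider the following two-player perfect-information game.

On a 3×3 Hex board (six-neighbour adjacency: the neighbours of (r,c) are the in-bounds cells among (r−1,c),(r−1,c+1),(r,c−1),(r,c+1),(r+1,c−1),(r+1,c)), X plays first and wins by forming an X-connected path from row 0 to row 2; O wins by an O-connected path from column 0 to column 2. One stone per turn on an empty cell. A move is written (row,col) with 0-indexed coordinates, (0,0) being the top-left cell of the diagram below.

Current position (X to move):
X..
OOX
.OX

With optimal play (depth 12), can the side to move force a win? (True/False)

X winning at [X../OOX/.OX]: True

[X../OOX/.OX] X move#1: (0,1):-1/XX./OOX/.OX, (0,2):+1/X.X/OOX/.OX*, (2,0):-1/X../OOX/XOX
[X.X/OOX/.OX] end (terminal -1, O#2); searched X../OOX/.OX to 12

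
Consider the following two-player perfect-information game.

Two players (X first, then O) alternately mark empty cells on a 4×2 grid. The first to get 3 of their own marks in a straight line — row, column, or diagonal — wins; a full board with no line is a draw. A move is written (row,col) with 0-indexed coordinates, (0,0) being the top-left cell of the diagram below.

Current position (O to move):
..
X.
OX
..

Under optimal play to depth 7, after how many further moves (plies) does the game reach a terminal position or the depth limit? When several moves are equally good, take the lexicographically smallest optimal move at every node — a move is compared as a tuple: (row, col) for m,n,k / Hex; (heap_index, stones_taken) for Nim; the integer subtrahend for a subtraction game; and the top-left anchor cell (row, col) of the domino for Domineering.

[../X./OX/..] O move#1: (0,0):-1/O./X./OX/.., (0,1):+0/.O/X./OX/..*, (1,1):+0/../XO/OX/.., (3,0):-1/../X./OX/O., (3,1):+0/../X./OX/.O
[.O/X./OX/..] X move#2: (0,0):+0/XO/X./OX/..*, (1,1):+0/.O/XX/OX/.., (3,0):+0/.O/X./OX/X., (3,1):+0/.O/X./OX/.X
[XO/X./OX/..] O move#3: (1,1):+0/XO/XO/OX/..*, (3,0):+0/XO/X./OX/O., (3,1):+0/XO/X./OX/.O
[XO/XO/OX/..] X move#4: (3,0):+0/XO/XO/OX/X.*, (3,1):+0/XO/XO/OX/.X
[XO/XO/OX/X.] O move#5: (3,1):+0/XO/XO/OX/XO*
[XO/XO/OX/XO] end (terminal +0, X#6); searched ../X./OX/.. to 7

PV length from [../X./OX/..]: 5 plies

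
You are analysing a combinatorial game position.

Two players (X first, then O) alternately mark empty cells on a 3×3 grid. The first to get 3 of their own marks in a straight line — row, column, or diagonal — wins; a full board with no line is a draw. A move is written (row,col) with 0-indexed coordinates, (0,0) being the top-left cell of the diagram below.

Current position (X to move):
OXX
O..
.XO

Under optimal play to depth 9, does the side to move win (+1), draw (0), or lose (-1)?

p1 X@[OXX/O../.XO]: (1,1)[OXX/OX./.XO]+1* (1,2)[OXX/O.X/.XO]-1 (2,0)[OXX/O../XXO]-1
p2 O@[OXX/OX./.XO] terminal -1; root [OXX/O../.XO] d9

value(OXX/O../.XO, X) = +1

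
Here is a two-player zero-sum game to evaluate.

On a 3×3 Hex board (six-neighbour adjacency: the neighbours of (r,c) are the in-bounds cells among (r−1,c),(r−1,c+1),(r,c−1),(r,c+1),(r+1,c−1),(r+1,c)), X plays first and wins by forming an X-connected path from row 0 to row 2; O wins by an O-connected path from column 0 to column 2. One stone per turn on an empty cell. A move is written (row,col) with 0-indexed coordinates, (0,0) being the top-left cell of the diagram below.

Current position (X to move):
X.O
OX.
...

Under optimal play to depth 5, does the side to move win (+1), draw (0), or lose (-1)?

value(X.O/OX./..., X) = +1

[X.O/OX./...] X move#1: (0,1):+1/XXO/OX./...*, (1,2):-1/X.O/OXX/..., (2,0):-1/X.O/OX./X.., (2,1):-1/X.O/OX./.X., (2,2):-1/X.O/OX./..X
[XXO/OX./...] O move#2: (1,2):-1/XXO/OXO/...*, (2,0):-1/XXO/OX./O.., (2,1):-1/XXO/OX./.O., (2,2):-1/XXO/OX./..O
[XXO/OXO/...] X move#3: (2,0):+1/XXO/OXO/X..*, (2,1):+1/XXO/OXO/.X., (2,2):+1/XXO/OXO/..X
[XXO/OXO/X..] end (terminal -1, O#4); searched X.O/OX./... to 5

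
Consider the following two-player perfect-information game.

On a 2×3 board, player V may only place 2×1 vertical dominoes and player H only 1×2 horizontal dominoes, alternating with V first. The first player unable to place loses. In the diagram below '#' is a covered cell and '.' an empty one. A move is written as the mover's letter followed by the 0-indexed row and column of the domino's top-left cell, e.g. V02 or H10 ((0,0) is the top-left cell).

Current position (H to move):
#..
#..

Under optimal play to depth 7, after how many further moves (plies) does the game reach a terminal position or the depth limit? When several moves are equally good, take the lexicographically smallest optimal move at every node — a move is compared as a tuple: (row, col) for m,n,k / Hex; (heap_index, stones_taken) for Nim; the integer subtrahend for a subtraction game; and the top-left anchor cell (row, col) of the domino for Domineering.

p1 H@[#../#..]: H01[###/#..]+1* H11[#../###]+1
p2 V@[###/#..] terminal -1; root [#../#..] d7

PV length from [#../#..]: 1 ply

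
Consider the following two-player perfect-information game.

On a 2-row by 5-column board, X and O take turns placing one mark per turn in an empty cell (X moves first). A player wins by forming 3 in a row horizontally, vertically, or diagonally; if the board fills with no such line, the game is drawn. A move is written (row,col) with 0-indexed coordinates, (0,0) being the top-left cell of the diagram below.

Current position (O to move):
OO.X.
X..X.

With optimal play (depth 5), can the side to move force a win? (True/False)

O winning at [OO.X./X..X.]: True

ply 1, O at OO.X./X..X. | (0,2)=+1→OOOX./X..X.*; (0,4)=+0→OO.XO/X..X.; (1,1)=+0→OO.X./XO.X.; (1,2)=+0→OO.X./X.OX.; (1,4)=+0→OO.X./X..XO
ply 2: OOOX./X..X. is terminal -1 (X); from OO.X./X..X. depth 5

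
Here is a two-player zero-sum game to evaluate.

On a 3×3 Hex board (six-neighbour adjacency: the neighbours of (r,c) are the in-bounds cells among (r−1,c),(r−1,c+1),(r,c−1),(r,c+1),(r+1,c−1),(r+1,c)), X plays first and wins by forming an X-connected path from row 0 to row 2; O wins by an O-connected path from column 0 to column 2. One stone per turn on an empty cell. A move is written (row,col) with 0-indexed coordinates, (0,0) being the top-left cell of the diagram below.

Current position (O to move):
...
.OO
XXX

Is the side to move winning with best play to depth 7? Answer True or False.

ply 1, O at .../.OO/XXX | (0,0)=+1→O../.OO/XXX*; (0,1)=+1→.O./.OO/XXX; (0,2)=-1→..O/.OO/XXX; (1,0)=+1→.../OOO/XXX
ply 2, X at O../.OO/XXX | (0,1)=-1→OX./.OO/XXX*; (0,2)=-1→O.X/.OO/XXX; (1,0)=-1→O../XOO/XXX
ply 3, O at OX./.OO/XXX | (0,2)=-1→OXO/.OO/XXX; (1,0)=+1→OX./OOO/XXX*
ply 4: OX./OOO/XXX is terminal -1 (X); from .../.OO/XXX depth 7

O winning at [.../.OO/XXX]: True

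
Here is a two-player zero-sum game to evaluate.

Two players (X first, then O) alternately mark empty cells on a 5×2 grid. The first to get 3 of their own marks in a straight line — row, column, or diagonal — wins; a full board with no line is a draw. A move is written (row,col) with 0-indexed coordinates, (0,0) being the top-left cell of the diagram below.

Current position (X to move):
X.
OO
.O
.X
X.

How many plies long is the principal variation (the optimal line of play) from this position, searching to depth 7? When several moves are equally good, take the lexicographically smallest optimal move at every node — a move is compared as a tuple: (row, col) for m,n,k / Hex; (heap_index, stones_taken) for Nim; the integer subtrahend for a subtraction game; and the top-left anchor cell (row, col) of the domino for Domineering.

[X./OO/.O/.X/X.] X move#1: (0,1):+0/XX/OO/.O/.X/X.*, (2,0):-1/X./OO/XO/.X/X., (3,0):-1/X./OO/.O/XX/X., (4,1):-1/X./OO/.O/.X/XX
[XX/OO/.O/.X/X.] O move#2: (2,0):+0/XX/OO/OO/.X/X.*, (3,0):+0/XX/OO/.O/OX/X., (4,1):+0/XX/OO/.O/.X/XO
[XX/OO/OO/.X/X.] X move#3: (3,0):+0/XX/OO/OO/XX/X.*, (4,1):-1/XX/OO/OO/.X/XX
[XX/OO/OO/XX/X.] O move#4: (4,1):+0/XX/OO/OO/XX/XO*
[XX/OO/OO/XX/XO] end (terminal +0, X#5); searched X./OO/.O/.X/X. to 7

PV length from [X./OO/.O/.X/X.]: 4 plies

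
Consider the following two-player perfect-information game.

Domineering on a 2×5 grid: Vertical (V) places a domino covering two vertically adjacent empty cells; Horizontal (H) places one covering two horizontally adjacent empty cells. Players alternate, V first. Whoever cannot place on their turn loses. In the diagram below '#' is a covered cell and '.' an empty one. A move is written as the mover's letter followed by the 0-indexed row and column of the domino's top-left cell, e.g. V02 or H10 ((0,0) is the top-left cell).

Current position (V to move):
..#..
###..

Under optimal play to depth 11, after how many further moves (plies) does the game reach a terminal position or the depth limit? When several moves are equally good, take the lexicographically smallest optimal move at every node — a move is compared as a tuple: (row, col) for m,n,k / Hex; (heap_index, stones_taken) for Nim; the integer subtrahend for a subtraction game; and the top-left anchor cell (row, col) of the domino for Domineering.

PV length from [..#../###..]: 3 plies

p1 V@[..#../###..]: V03[..##./####.]+1* V04[..#.#/###.#]+1
p2 H@[..##./####.]: H00[####./####.]-1*
p3 V@[####./####.]: V04[#####/#####]+1*
p4 H@[#####/#####] terminal -1; root [..#../###..] d11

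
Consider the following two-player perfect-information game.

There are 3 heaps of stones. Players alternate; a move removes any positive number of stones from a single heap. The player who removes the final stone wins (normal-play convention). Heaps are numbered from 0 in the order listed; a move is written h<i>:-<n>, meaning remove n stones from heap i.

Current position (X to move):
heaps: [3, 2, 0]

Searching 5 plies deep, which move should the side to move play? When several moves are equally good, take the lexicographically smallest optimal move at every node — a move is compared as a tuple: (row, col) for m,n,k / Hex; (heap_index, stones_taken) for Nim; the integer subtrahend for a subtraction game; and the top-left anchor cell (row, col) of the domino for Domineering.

[(3,2,0)] X move#1: h0:-1:+1/(2,2,0)*, h0:-2:-1/(1,2,0), h0:-3:-1/(0,2,0), h1:-1:-1/(3,1,0), h1:-2:-1/(3,0,0)
[(2,2,0)] O move#2: h0:-1:-1/(1,2,0)*, h0:-2:-1/(0,2,0), h1:-1:-1/(2,1,0), h1:-2:-1/(2,0,0)
[(1,2,0)] X move#3: h0:-1:-1/(0,2,0), h1:-1:+1/(1,1,0)*, h1:-2:-1/(1,0,0)
[(1,1,0)] O move#4: h0:-1:-1/(0,1,0)*, h1:-1:-1/(1,0,0)
[(0,1,0)] X move#5: h1:-1:+1/(0,0,0)*
[(0,0,0)] end (terminal -1, O#6); searched (3,2,0) to 5

X's best at [(3,2,0)]: h0:-1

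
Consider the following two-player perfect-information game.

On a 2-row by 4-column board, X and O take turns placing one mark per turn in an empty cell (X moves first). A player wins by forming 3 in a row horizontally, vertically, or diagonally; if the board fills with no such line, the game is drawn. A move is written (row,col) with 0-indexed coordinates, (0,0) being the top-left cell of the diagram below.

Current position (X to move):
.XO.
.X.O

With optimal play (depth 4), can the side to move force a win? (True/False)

X winning at [.XO./.X.O]: False

p1 X@[.XO./.X.O]: (0,0)[XXO./.X.O]+0* (0,3)[.XOX/.X.O]+0 (1,0)[.XO./XX.O]+0 (1,2)[.XO./.XXO]+0
p2 O@[XXO./.X.O]: (0,3)[XXOO/.X.O]+0* (1,0)[XXO./OX.O]+0 (1,2)[XXO./.XOO]+0
p3 X@[XXOO/.X.O]: (1,0)[XXOO/XX.O]+0* (1,2)[XXOO/.XXO]+0
p4 O@[XXOO/XX.O]: (1,2)[XXOO/XXOO]+0*
p5 X@[XXOO/XXOO] terminal +0; root [.XO./.X.O] d4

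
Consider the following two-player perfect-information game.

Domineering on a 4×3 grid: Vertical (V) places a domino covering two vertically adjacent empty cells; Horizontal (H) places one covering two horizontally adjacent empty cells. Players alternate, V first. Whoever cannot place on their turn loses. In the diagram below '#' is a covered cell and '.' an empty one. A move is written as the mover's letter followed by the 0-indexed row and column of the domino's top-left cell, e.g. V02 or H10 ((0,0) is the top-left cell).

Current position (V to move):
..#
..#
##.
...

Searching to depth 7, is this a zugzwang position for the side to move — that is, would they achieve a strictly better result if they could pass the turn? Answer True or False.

zugzwang(..#/..#/##./..., V) = False

[..#/..#/##./...] V move#1: V00:+1/#.#/#.#/##./...*, V01:+1/.##/.##/##./..., V22:-1/..#/..#/###/..#
[#.#/#.#/##./...] H move#2: H30:-1/#.#/#.#/##./##.*, H31:-1/#.#/#.#/##./.##
[#.#/#.#/##./##.] V move#3: V01:+1/###/###/##./##.*, V22:+1/#.#/#.#/###/###
[###/###/##./##.] end (terminal -1, H#4); searched ..#/..#/##./... to 7
pass branch (H moves first from the same position):
  | [..#/..#/##./...] H move#1: H00:+1/###/..#/##./...*, H10:+1/..#/###/##./..., H30:-1/..#/..#/##./##., H31:-1/..#/..#/##./.##
  | [###/..#/##./...] V move#2: V22:-1/###/..#/###/..#*
  | [###/..#/###/..#] H move#3: H10:+1/###/###/###/..#*, H30:+1/###/..#/###/###
  | [###/###/###/..#] end (terminal -1, V#4); searched ..#/..#/##./... to 7
V moving scores +1; V passing scores -1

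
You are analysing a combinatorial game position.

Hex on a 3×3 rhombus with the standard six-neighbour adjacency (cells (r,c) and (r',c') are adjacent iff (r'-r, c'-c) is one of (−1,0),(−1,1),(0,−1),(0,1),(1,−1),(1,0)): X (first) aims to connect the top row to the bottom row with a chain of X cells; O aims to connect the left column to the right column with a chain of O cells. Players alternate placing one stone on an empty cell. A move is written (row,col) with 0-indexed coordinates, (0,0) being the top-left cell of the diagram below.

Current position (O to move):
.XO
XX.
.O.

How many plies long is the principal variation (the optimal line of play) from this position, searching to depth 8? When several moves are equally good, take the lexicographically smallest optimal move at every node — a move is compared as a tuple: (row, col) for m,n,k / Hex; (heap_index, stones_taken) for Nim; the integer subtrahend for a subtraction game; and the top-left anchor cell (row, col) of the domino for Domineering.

ply 1, O at .XO/XX./.O. | (0,0)=-1→OXO/XX./.O.; (1,2)=-1→.XO/XXO/.O.; (2,0)=+1→.XO/XX./OO.*; (2,2)=-1→.XO/XX./.OO
ply 2, X at .XO/XX./OO. | (0,0)=-1→XXO/XX./OO.*; (1,2)=-1→.XO/XXX/OO.; (2,2)=-1→.XO/XX./OOX
ply 3, O at XXO/XX./OO. | (1,2)=+1→XXO/XXO/OO.*; (2,2)=+1→XXO/XX./OOO
ply 4: XXO/XXO/OO. is terminal -1 (X); from .XO/XX./.O. depth 8

PV length from [.XO/XX./.O.]: 3 plies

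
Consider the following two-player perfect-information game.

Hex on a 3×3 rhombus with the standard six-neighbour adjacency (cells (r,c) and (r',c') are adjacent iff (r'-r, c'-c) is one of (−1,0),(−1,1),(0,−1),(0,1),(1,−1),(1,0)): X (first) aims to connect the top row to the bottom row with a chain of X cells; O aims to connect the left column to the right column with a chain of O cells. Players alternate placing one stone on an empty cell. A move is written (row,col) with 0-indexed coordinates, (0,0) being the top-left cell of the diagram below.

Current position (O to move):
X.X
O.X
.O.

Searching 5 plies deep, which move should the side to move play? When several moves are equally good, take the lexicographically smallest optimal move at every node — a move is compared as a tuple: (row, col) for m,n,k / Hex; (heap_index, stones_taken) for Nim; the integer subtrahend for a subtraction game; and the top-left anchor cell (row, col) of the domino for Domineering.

p1 O@[X.X/O.X/.O.]: (0,1)[XOX/O.X/.O.]-1 (1,1)[X.X/OOX/.O.]-1 (2,0)[X.X/O.X/OO.]-1 (2,2)[X.X/O.X/.OO]+1*
p2 X@[X.X/O.X/.OO]: (0,1)[XXX/O.X/.OO]-1* (1,1)[X.X/OXX/.OO]-1 (2,0)[X.X/O.X/XOO]-1
p3 O@[XXX/O.X/.OO]: (1,1)[XXX/OOX/.OO]+1* (2,0)[XXX/O.X/OOO]+1
p4 X@[XXX/OOX/.OO] terminal -1; root [X.X/O.X/.O.] d5

O's best at [X.X/O.X/.O.]: (2,2)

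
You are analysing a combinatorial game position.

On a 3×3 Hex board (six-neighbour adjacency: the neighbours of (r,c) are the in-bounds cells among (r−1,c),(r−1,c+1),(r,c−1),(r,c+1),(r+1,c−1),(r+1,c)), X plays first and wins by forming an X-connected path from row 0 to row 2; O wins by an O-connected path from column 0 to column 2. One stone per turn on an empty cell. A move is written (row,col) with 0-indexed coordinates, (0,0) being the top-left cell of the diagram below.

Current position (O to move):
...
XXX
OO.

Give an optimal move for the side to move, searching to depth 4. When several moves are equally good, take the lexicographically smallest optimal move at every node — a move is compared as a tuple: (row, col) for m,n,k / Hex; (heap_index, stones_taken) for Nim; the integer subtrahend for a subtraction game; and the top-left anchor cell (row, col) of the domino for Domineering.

ply 1, O at .../XXX/OO. | (0,0)=-1→O../XXX/OO.; (0,1)=-1→.O./XXX/OO.; (0,2)=-1→..O/XXX/OO.; (2,2)=+1→.../XXX/OOO*
ply 2: .../XXX/OOO is terminal -1 (X); from .../XXX/OO. depth 4

O's best at [.../XXX/OO.]: (2,2)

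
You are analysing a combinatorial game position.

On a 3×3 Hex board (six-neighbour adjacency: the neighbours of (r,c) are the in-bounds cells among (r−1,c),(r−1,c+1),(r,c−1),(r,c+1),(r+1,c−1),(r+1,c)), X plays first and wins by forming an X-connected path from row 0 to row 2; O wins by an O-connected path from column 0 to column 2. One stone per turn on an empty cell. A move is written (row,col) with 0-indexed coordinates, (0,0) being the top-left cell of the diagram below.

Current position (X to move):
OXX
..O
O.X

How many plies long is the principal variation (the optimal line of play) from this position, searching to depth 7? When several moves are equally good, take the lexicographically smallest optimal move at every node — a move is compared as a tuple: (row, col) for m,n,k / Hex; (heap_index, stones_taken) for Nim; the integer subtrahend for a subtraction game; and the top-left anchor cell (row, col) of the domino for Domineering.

PV length from [OXX/..O/O.X]: 2 plies

p1 X@[OXX/..O/O.X]: (1,0)[OXX/X.O/O.X]-1* (1,1)[OXX/.XO/O.X]-1 (2,1)[OXX/..O/OXX]-1
p2 O@[OXX/X.O/O.X]: (1,1)[OXX/XOO/O.X]+1* (2,1)[OXX/X.O/OOX]+1
p3 X@[OXX/XOO/O.X] terminal -1; root [OXX/..O/O.X] d7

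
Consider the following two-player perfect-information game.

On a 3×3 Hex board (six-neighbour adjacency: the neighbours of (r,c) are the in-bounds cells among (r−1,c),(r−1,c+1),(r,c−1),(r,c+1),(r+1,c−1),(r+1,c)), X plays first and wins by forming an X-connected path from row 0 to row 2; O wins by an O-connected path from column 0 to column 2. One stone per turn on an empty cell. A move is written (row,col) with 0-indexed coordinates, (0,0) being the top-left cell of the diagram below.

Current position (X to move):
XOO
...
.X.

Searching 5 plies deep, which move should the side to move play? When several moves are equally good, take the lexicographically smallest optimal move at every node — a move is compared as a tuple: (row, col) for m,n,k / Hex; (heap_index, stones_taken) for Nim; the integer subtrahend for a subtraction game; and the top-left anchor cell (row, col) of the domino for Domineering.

p1 X@[XOO/.../.X.]: (1,0)[XOO/X../.X.]+1* (1,1)[XOO/.X./.X.]-1 (1,2)[XOO/..X/.X.]-1 (2,0)[XOO/.../XX.]-1 (2,2)[XOO/.../.XX]-1
p2 O@[XOO/X../.X.]: (1,1)[XOO/XO./.X.]-1* (1,2)[XOO/X.O/.X.]-1 (2,0)[XOO/X../OX.]-1 (2,2)[XOO/X../.XO]-1
p3 X@[XOO/XO./.X.]: (1,2)[XOO/XOX/.X.]-1 (2,0)[XOO/XO./XX.]+1* (2,2)[XOO/XO./.XX]-1
p4 O@[XOO/XO./XX.] terminal -1; root [XOO/.../.X.] d5

X's best at [XOO/.../.X.]: (1,0)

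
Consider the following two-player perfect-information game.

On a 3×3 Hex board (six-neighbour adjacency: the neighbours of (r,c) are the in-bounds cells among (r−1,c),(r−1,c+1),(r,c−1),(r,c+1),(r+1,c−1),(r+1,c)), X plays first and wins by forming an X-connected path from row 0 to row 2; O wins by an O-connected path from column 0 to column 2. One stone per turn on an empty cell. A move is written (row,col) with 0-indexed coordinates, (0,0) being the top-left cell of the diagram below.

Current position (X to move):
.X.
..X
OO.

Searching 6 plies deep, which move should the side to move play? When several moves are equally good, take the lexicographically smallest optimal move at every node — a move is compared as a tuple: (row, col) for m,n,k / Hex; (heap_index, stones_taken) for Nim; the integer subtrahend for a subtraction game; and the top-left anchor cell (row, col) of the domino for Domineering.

X's best at [.X./..X/OO.]: (2,2)

ply 1, X at .X./..X/OO. | (0,0)=-1→XX./..X/OO.; (0,2)=-1→.XX/..X/OO.; (1,0)=-1→.X./X.X/OO.; (1,1)=-1→.X./.XX/OO.; (2,2)=+1→.X./..X/OOX*
ply 2, O at .X./..X/OOX | (0,0)=-1→OX./..X/OOX*; (0,2)=-1→.XO/..X/OOX; (1,0)=-1→.X./O.X/OOX; (1,1)=-1→.X./.OX/OOX
ply 3, X at OX./..X/OOX | (0,2)=+1→OXX/..X/OOX*; (1,0)=+1→OX./X.X/OOX; (1,1)=+1→OX./.XX/OOX
ply 4: OXX/..X/OOX is terminal -1 (O); from .X./..X/OO. depth 6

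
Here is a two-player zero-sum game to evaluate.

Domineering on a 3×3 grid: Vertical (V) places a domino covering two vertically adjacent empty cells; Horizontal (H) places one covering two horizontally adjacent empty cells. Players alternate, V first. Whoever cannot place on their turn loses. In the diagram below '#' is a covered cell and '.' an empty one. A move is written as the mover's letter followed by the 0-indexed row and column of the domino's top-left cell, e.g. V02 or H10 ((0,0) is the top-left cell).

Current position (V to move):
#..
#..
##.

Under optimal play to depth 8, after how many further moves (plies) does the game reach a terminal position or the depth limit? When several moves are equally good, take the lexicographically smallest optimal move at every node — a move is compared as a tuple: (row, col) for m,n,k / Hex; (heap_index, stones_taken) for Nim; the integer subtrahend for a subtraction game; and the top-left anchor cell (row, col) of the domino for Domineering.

[#../#../##.] V move#1: V01:+1/##./##./##.*, V02:+1/#.#/#.#/##., V12:-1/#../#.#/###
[##./##./##.] end (terminal -1, H#2); searched #../#../##. to 8

PV length from [#../#../##.]: 1 ply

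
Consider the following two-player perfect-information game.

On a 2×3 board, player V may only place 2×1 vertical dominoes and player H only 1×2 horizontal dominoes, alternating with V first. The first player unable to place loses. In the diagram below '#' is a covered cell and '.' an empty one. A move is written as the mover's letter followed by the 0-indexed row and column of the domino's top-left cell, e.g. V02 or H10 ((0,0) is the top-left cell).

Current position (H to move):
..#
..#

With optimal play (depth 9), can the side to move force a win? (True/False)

p1 H@[..#/..#]: H00[###/..#]+1* H10[..#/###]+1
p2 V@[###/..#] terminal -1; root [..#/..#] d9

H winning at [..#/..#]: True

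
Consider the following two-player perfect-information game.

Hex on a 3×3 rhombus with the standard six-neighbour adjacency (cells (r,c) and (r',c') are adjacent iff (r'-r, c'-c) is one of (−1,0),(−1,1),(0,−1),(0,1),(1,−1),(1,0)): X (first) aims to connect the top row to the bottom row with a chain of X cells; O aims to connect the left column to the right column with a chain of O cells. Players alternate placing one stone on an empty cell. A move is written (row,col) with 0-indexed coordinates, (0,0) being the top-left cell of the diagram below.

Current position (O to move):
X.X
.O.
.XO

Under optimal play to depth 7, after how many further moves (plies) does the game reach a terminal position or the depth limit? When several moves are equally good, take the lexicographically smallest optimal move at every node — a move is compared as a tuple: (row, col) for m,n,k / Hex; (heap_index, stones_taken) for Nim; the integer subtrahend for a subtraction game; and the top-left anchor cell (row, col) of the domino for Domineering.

PV length from [X.X/.O./.XO]: 3 plies

p1 O@[X.X/.O./.XO]: (0,1)[XOX/.O./.XO]-1 (1,0)[X.X/OO./.XO]-1 (1,2)[X.X/.OO/.XO]+1* (2,0)[X.X/.O./OXO]-1
p2 X@[X.X/.OO/.XO]: (0,1)[XXX/.OO/.XO]-1* (1,0)[X.X/XOO/.XO]-1 (2,0)[X.X/.OO/XXO]-1
p3 O@[XXX/.OO/.XO]: (1,0)[XXX/OOO/.XO]+1* (2,0)[XXX/.OO/OXO]+1
p4 X@[XXX/OOO/.XO] terminal -1; root [X.X/.O./.XO] d7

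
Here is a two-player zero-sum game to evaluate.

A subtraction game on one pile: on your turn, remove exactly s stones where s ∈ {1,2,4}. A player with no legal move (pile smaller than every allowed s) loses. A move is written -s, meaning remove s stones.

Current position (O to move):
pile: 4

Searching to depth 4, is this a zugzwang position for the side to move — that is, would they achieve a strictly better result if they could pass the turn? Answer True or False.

ply 1, O at 4 | -1=+1→3*; -2=-1→2; -4=+1→0
ply 2, X at 3 | -1=-1→2*; -2=-1→1
ply 3, O at 2 | -1=-1→1; -2=+1→0*
ply 4: 0 is terminal -1 (X); from 4 depth 4
suppose O passes — search the same position with X to move:
pass> ply 1, X at 4 | -1=+1→3*; -2=-1→2; -4=+1→0
pass> ply 2, O at 3 | -1=-1→2*; -2=-1→1
pass> ply 3, X at 2 | -1=-1→1; -2=+1→0*
pass> ply 4: 0 is terminal -1 (O); from 4 depth 4
for O: play +1, pass -1

zugzwang(4, O) = False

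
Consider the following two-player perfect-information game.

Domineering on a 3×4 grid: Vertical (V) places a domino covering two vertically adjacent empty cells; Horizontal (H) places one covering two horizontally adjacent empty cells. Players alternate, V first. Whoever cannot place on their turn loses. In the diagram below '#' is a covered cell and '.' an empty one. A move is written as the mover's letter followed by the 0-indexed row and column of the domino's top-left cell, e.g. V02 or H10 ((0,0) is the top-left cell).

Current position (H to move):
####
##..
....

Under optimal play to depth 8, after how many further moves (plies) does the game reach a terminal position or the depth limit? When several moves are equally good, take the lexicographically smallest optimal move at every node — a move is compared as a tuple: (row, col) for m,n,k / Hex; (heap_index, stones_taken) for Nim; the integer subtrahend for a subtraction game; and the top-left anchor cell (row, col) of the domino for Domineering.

PV length from [####/##../....]: 1 ply

p1 H@[####/##../....]: H12[####/####/....]+1* H20[####/##../##..]-1 H21[####/##../.##.]-1 H22[####/##../..##]+1
p2 V@[####/####/....] terminal -1; root [####/##../....] d8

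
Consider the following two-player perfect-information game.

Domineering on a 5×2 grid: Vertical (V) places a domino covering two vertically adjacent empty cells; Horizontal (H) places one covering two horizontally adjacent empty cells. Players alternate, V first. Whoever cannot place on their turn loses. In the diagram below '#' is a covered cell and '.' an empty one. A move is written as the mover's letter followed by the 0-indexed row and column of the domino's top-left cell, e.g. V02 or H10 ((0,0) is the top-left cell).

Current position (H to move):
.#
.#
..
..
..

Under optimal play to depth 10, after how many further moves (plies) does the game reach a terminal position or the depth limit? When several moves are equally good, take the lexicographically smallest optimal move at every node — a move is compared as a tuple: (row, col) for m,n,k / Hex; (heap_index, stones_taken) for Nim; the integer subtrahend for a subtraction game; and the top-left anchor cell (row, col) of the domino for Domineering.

[.#/.#/../../..] H move#1: H20:-1/.#/.#/##/../.., H30:+1/.#/.#/../##/..*, H40:-1/.#/.#/../../##
[.#/.#/../##/..] V move#2: V00:-1/##/##/../##/..*, V10:-1/.#/##/#./##/..
[##/##/../##/..] H move#3: H20:+1/##/##/##/##/..*, H40:+1/##/##/../##/##
[##/##/##/##/..] end (terminal -1, V#4); searched .#/.#/../../.. to 10

PV length from [.#/.#/../../..]: 3 plies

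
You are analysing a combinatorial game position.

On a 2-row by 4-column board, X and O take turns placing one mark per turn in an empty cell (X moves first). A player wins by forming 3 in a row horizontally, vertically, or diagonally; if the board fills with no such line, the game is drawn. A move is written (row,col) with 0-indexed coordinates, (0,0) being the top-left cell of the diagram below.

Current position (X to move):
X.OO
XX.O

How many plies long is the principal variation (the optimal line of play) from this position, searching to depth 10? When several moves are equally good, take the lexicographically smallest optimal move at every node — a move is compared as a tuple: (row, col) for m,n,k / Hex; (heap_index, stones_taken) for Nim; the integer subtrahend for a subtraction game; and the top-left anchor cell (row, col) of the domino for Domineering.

PV length from [X.OO/XX.O]: 1 ply

[X.OO/XX.O] X move#1: (0,1):+0/XXOO/XX.O, (1,2):+1/X.OO/XXXO*
[X.OO/XXXO] end (terminal -1, O#2); searched X.OO/XX.O to 10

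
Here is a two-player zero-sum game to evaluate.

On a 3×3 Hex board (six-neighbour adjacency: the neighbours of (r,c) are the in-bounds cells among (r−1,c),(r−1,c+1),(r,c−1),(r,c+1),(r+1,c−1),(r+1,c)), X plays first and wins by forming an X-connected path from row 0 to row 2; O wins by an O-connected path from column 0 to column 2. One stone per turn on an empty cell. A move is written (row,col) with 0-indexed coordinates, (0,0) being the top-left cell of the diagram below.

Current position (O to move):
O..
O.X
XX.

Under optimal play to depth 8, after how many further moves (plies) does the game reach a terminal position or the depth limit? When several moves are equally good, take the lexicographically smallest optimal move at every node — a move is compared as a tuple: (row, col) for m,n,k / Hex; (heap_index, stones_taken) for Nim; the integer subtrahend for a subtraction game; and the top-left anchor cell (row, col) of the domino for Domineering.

p1 O@[O../O.X/XX.]: (0,1)[OO./O.X/XX.]-1 (0,2)[O.O/O.X/XX.]+1* (1,1)[O../OOX/XX.]-1 (2,2)[O../O.X/XXO]-1
p2 X@[O.O/O.X/XX.]: (0,1)[OXO/O.X/XX.]-1* (1,1)[O.O/OXX/XX.]-1 (2,2)[O.O/O.X/XXX]-1
p3 O@[OXO/O.X/XX.]: (1,1)[OXO/OOX/XX.]+1* (2,2)[OXO/O.X/XXO]-1
p4 X@[OXO/OOX/XX.] terminal -1; root [O../O.X/XX.] d8

PV length from [O../O.X/XX.]: 3 plies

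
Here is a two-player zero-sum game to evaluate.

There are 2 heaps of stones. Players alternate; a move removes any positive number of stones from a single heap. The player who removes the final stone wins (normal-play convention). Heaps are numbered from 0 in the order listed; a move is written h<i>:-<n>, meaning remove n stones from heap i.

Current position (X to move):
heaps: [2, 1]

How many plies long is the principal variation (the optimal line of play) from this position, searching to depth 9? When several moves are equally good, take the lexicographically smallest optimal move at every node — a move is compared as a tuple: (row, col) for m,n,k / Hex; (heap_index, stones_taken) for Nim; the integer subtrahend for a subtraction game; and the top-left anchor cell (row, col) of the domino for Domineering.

p1 X@[(2,1)]: h0:-1[(1,1)]+1* h0:-2[(0,1)]-1 h1:-1[(2,0)]-1
p2 O@[(1,1)]: h0:-1[(0,1)]-1* h1:-1[(1,0)]-1
p3 X@[(0,1)]: h1:-1[(0,0)]+1*
p4 O@[(0,0)] terminal -1; root [(2,1)] d9

PV length from [(2,1)]: 3 plies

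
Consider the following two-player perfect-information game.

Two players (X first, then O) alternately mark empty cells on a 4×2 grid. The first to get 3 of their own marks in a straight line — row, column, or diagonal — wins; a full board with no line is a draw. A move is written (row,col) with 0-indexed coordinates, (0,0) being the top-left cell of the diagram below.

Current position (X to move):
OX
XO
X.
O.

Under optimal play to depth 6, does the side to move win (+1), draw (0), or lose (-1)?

value(OX/XO/X./O., X) = 0

[OX/XO/X./O.] X move#1: (2,1):+0/OX/XO/XX/O.*, (3,1):+0/OX/XO/X./OX
[OX/XO/XX/O.] O move#2: (3,1):+0/OX/XO/XX/OO*
[OX/XO/XX/OO] end (terminal +0, X#3); searched OX/XO/X./O. to 6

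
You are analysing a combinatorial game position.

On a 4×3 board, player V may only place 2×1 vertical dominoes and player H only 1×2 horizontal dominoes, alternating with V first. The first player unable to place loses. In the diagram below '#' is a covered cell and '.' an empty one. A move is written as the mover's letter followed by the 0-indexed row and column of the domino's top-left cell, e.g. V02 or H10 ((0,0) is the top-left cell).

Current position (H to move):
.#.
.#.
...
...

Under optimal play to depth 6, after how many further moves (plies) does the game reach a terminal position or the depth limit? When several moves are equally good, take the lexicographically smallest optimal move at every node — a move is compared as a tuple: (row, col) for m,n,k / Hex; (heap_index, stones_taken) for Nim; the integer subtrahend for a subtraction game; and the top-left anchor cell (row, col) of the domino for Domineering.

p1 H@[.#./.#./.../...]: H20[.#./.#./##./...]-1* H21[.#./.#./.##/...]-1 H30[.#./.#./.../##.]-1 H31[.#./.#./.../.##]-1
p2 V@[.#./.#./##./...]: V00[##./##./##./...]+1* V02[.##/.##/##./...]+1 V12[.#./.##/###/...]+1 V22[.#./.#./###/..#]+1
p3 H@[##./##./##./...]: H30[##./##./##./##.]-1* H31[##./##./##./.##]-1
p4 V@[##./##./##./##.]: V02[###/###/##./##.]+1* V12[##./###/###/##.]+1 V22[##./##./###/###]+1
p5 H@[###/###/##./##.] terminal -1; root [.#./.#./.../...] d6

PV length from [.#./.#./.../...]: 4 plies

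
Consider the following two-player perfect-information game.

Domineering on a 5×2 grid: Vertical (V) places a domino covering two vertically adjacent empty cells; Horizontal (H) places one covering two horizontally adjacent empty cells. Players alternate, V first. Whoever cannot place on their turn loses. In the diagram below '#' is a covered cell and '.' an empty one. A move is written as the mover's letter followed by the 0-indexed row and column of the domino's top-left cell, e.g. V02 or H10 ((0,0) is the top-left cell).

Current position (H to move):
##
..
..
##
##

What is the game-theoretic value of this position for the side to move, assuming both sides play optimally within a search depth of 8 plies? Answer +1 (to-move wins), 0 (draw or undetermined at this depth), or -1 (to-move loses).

value(##/../../##/##, H) = +1

[##/../../##/##] H move#1: H10:+1/##/##/../##/##*, H20:+1/##/../##/##/##
[##/##/../##/##] end (terminal -1, V#2); searched ##/../../##/## to 8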